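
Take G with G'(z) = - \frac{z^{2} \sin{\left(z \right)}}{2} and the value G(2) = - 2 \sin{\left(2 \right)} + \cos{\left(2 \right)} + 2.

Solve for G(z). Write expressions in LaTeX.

Whatever form G(z) takes, its d/dz must return the stated G'(z).
A general antiderivative is \frac{z^{2} \cos{\left(z \right)}}{2} - z \sin{\left(z \right)} - \cos{\left(z \right)} + C.
The condition gives C = - 2 \sin{\left(2 \right)} + \cos{\left(2 \right)} + 2 - (- 2 \sin{\left(2 \right)} + \cos{\left(2 \right)}) = 2.
So G(z) = \frac{z^{2} \cos{\left(z \right)}}{2} - z \sin{\left(z \right)} - \cos{\left(z \right)} + 2.
Check: d/dz[\frac{z^{2} \cos{\left(z \right)}}{2} - z \sin{\left(z \right)} - \cos{\left(z \right)} + 2] = - \frac{z^{2} \sin{\left(z \right)}}{2} = G'(z).

G(z) = \frac{z^{2} \cos{\left(z \right)}}{2} - z \sin{\left(z \right)} - \cos{\left(z \right)} + 2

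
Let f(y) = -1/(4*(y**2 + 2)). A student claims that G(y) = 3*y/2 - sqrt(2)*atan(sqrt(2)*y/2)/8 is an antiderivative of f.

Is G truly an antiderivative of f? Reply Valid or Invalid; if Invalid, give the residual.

d/dy[G] = (6*y**2 + 11)/(4*y**2 + 8)
d/dy[G] - f(y) = 3/2 != 0.

Invalid: d/dy[G] - f = 3/2, which is not 0.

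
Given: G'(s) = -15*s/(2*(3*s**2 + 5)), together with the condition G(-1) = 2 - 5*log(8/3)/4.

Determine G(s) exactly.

The substitution u = s**2 + 5/3 works: G'(s) is exactly (dG/du)*(du/ds) for that inner function.
A general antiderivative is -5*log(s**2 + 5/3)/4 + C.
The condition gives C = 2 - 5*log(8/3)/4 - (-5*log(8/3)/4) = 2.
So G(s) = -(5*log(s**2 + 5/3) - 8)/4.
Check: d/ds[-(5*log(s**2 + 5/3) - 8)/4] = -15*s/(6*s**2 + 10), which equals G'(s).

G(s) = -(5*log(s**2 + 5/3) - 8)/4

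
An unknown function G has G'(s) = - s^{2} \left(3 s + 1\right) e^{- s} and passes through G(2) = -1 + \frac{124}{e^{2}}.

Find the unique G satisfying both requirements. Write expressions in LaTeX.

G'(s) has the shape u'v + uv' for u = 3 s^{3} + 10 s^{2} + 20 s + 20 and v = e^{- s} — it is the derivative of the product u*v.
A general antiderivative is \left(3 s^{3} + 10 s^{2} + 20 s + 20\right) e^{- s} + C.
The condition gives C = -1 + \frac{124}{e^{2}} - (\frac{124}{e^{2}}) = -1.
So G(s) = \left(3 s^{3} + 10 s^{2} + 20 s + 20\right) e^{- s} - 1.
Check: d/ds[\left(3 s^{3} + 10 s^{2} + 20 s + 20\right) e^{- s} - 1] = \left(- 3 s^{3} - s^{2}\right) e^{- s}, which equals G'(s).

G(s) = \left(3 s^{3} + 10 s^{2} + 20 s + 20\right) e^{- s} - 1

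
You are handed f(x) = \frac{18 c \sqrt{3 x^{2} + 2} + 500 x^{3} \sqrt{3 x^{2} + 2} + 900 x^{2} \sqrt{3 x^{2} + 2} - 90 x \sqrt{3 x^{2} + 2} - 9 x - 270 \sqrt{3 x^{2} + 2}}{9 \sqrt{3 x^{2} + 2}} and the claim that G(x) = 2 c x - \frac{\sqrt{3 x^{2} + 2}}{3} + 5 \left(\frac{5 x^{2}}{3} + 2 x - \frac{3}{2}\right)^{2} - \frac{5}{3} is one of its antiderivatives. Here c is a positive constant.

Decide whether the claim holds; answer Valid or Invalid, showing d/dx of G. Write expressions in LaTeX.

Valid: G'(x) = f(x).

d/dx[G] = \frac{18 c \sqrt{3 x^{2} + 2} + 500 x^{3} \sqrt{3 x^{2} + 2} + 900 x^{2} \sqrt{3 x^{2} + 2} - 90 x \sqrt{3 x^{2} + 2} - 9 x - 270 \sqrt{3 x^{2} + 2}}{9 \sqrt{3 x^{2} + 2}}
This equals f(x) exactly, so the claim holds.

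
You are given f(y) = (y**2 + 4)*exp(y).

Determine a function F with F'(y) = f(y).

f has the shape u'v + uv' for u = y**2 - 2*y + 6 and v = exp(y) — it is the derivative of the product u*v.
Check: d/dy[(y**2 - 2*y + 6)*exp(y)] = y**2*exp(y) + 4*exp(y), which equals f(y).

An antiderivative is F(y) = (y**2 - 2*y + 6)*exp(y).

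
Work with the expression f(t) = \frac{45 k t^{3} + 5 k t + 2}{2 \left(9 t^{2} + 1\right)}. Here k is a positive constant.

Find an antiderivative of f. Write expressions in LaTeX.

Check any antiderivative F(t) by computing F'(t) and comparing it with f(t).
Check: d/dt[\frac{5 k t^{2}}{4} + \frac{\operatorname{atan}{\left(3 t \right)}}{3}] = \frac{45 k t^{3} + 5 k t + 2}{18 t^{2} + 2}, which equals f(t).

An antiderivative is F(t) = \frac{5 k t^{2}}{4} + \frac{\operatorname{atan}{\left(3 t \right)}}{3}.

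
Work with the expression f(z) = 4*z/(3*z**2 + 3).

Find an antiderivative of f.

f matches the chain-rule pattern g'(h)*h' with inner function h(z) = 3*z**2 + 3; substituting u = h(z) collapses the integral.
Check: d/dz[2*log(z**2 + 1)/3] = 4*z/(3*z**2 + 3) = f(z).

An antiderivative is F(z) = 2*log(z**2 + 1)/3.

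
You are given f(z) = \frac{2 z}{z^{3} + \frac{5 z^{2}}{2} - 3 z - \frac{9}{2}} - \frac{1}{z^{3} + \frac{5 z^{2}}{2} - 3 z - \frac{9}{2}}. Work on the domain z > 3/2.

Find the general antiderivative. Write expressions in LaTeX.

F(z) = \frac{8 \log{\left(z - \frac{3}{2} \right)} + 27 \log{\left(z + 1 \right)} - 35 \log{\left(z + 3 \right)}}{45} + C

Factor the denominator (\left(z + 1\right) \left(z + 3\right) \left(2 z - 3\right)) and decompose: f = \frac{16}{45 \left(2 z - 3\right)} - \frac{7}{9 \left(z + 3\right)} + \frac{3}{5 \left(z + 1\right)}; each piece integrates to a log, atan, or power term.
Check: d/dz[\frac{8 \log{\left(z - \frac{3}{2} \right)} + 27 \log{\left(z + 1 \right)} - 35 \log{\left(z + 3 \right)}}{45}] = \frac{4 z - 2}{2 z^{3} + 5 z^{2} - 6 z - 9}, which equals f(z).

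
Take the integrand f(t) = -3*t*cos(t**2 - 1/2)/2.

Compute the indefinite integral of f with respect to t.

F(t) = -3*sin(t**2 - 1/2)/4 + C

The substitution u = t**2 - 1/2 works: f is exactly (dF/du)*(du/dt) for that inner function.
Check: d/dt[-3*sin(t**2 - 1/2)/4] = -3*t*cos(t**2 - 1/2)/2 = f(t).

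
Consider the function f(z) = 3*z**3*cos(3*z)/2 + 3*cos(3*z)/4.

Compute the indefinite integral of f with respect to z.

F(z) = z**3*sin(3*z)/2 + z**2*cos(3*z)/2 - z*sin(3*z)/3 + sin(3*z)/4 - cos(3*z)/9 + C

The integrand splits into summands that can be handled one at a time.
Check: d/dz[z**3*sin(3*z)/2 + z**2*cos(3*z)/2 - z*sin(3*z)/3 + sin(3*z)/4 - cos(3*z)/9] = 3*z**3*cos(3*z)/2 + 3*cos(3*z)/4 = f(z).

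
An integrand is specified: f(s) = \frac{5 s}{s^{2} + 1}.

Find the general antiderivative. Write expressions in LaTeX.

F(s) = \frac{5 \log{\left(s^{2} + 1 \right)}}{2} + C

The substitution u = s^{2} + 1 works: f is exactly (dF/du)*(du/ds) for that inner function.
Check: d/ds[\frac{5 \log{\left(s^{2} + 1 \right)}}{2}] = \frac{5 s}{s^{2} + 1} = f(s).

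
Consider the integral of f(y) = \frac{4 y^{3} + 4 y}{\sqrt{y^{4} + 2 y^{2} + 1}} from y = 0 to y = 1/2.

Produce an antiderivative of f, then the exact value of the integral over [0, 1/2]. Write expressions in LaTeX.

The substitution u = y^{4} + 2 y^{2} + 1 works: f is exactly (dF/du)*(du/dy) for that inner function.
F(y) = 2 \sqrt{y^{4} + 2 y^{2} + 1} is an antiderivative of f.
Check: d/dy[2 \sqrt{y^{4} + 2 y^{2} + 1}] = \frac{4 y^{3} + 4 y}{\sqrt{y^{4} + 2 y^{2} + 1}} = f(y).
F(1/2) = \frac{5}{2}; F(0) = 2.
Integral = F(1/2) - F(0) = \frac{1}{2}.

Antiderivative: F(y) = 2 \sqrt{y^{4} + 2 y^{2} + 1}; value = \frac{1}{2}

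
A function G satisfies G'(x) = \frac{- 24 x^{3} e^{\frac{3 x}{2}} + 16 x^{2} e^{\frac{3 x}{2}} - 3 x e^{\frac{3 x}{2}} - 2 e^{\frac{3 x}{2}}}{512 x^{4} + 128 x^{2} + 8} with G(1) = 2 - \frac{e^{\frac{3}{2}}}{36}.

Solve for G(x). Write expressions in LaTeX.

G(x) = \frac{64 x^{2} - x e^{\frac{3 x}{2}} + 8}{4 \left(8 x^{2} + 1\right)}

Recover the given G'(x) by differentiating a candidate G(x); any mismatch rules it out.
A general antiderivative is - \frac{x e^{\frac{3 x}{2}}}{8 \left(4 x^{2} + \frac{1}{2}\right)} + C.
The condition gives C = 2 - \frac{e^{\frac{3}{2}}}{36} - (- \frac{e^{\frac{3}{2}}}{36}) = 2.
So G(x) = \frac{64 x^{2} - x e^{\frac{3 x}{2}} + 8}{4 \left(8 x^{2} + 1\right)}.
Check: d/dx[\frac{64 x^{2} - x e^{\frac{3 x}{2}} + 8}{4 \left(8 x^{2} + 1\right)}] = \frac{- 24 x^{3} e^{\frac{3 x}{2}} + 16 x^{2} e^{\frac{3 x}{2}} - 3 x e^{\frac{3 x}{2}} - 2 e^{\frac{3 x}{2}}}{512 x^{4} + 128 x^{2} + 8} = G'(x).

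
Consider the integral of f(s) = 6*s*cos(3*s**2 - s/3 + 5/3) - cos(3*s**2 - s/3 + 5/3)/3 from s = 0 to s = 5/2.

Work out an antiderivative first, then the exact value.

Antiderivative: F(s) = sin(3*s**2 - s/3 + 5/3); value = -sin(5/3) + sin(235/12)

f matches the chain-rule pattern g'(h)*h' with inner function h(s) = 3*s**2 - s/3 + 5/3; substituting u = h(s) collapses the integral.
F(s) = sin(3*s**2 - s/3 + 5/3) is an antiderivative of f.
Check: d/ds[sin(3*s**2 - s/3 + 5/3)] = 6*s*cos(3*s**2 - s/3 + 5/3) - cos(3*s**2 - s/3 + 5/3)/3 = f(s).
F(5/2) = sin(235/12); F(0) = sin(5/3).
Integral = F(5/2) - F(0) = -sin(5/3) + sin(235/12).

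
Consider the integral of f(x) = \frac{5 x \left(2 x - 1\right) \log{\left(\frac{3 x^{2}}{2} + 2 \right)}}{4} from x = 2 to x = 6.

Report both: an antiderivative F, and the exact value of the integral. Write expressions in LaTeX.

Antiderivative: F(x) = - \frac{5 x^{3}}{9} + \frac{5 x^{2}}{8} + \frac{20 x}{9} + \left(\frac{5 x^{3}}{6} - \frac{5 x^{2}}{8}\right) \log{\left(\frac{3 x^{2}}{2} + 2 \right)} - \frac{5 \log{\left(x^{2} + \frac{4}{3} \right)}}{6} - \frac{40 \sqrt{3} \operatorname{atan}{\left(\frac{\sqrt{3} x}{2} \right)}}{27}; value = - \frac{260}{3} - \frac{25 \log{\left(8 \right)}}{6} - \frac{40 \sqrt{3} \operatorname{atan}{\left(3 \sqrt{3} \right)}}{27} - \frac{5 \log{\left(\frac{112}{3} \right)}}{6} + \frac{5 \log{\left(\frac{16}{3} \right)}}{6} + \frac{40 \sqrt{3} \pi}{81} + \frac{315 \log{\left(56 \right)}}{2}

An antiderivative F(x) passes only if d/dx[F] lands on f(x) exactly.
F(x) = - \frac{5 x^{3}}{9} + \frac{5 x^{2}}{8} + \frac{20 x}{9} + \left(\frac{5 x^{3}}{6} - \frac{5 x^{2}}{8}\right) \log{\left(\frac{3 x^{2}}{2} + 2 \right)} - \frac{5 \log{\left(x^{2} + \frac{4}{3} \right)}}{6} - \frac{40 \sqrt{3} \operatorname{atan}{\left(\frac{\sqrt{3} x}{2} \right)}}{27} is an antiderivative of f.
Check: d/dx[- \frac{5 x^{3}}{9} + \frac{5 x^{2}}{8} + \frac{20 x}{9} + \left(\frac{5 x^{3}}{6} - \frac{5 x^{2}}{8}\right) \log{\left(\frac{3 x^{2}}{2} + 2 \right)} - \frac{5 \log{\left(x^{2} + \frac{4}{3} \right)}}{6} - \frac{40 \sqrt{3} \operatorname{atan}{\left(\frac{\sqrt{3} x}{2} \right)}}{27}] = \frac{5 x^{2} \log{\left(\frac{3 x^{2}}{2} + 2 \right)}}{2} - \frac{5 x \log{\left(\frac{3 x^{2}}{2} + 2 \right)}}{4}, which equals f(x).
F(6) = - \frac{505}{6} - \frac{40 \sqrt{3} \operatorname{atan}{\left(3 \sqrt{3} \right)}}{27} - \frac{5 \log{\left(\frac{112}{3} \right)}}{6} + \frac{315 \log{\left(56 \right)}}{2}; F(2) = - \frac{40 \sqrt{3} \pi}{81} - \frac{5 \log{\left(\frac{16}{3} \right)}}{6} + \frac{5}{2} + \frac{25 \log{\left(8 \right)}}{6}.
Integral = F(6) - F(2) = - \frac{260}{3} - \frac{25 \log{\left(8 \right)}}{6} - \frac{40 \sqrt{3} \operatorname{atan}{\left(3 \sqrt{3} \right)}}{27} - \frac{5 \log{\left(\frac{112}{3} \right)}}{6} + \frac{5 \log{\left(\frac{16}{3} \right)}}{6} + \frac{40 \sqrt{3} \pi}{81} + \frac{315 \log{\left(56 \right)}}{2}.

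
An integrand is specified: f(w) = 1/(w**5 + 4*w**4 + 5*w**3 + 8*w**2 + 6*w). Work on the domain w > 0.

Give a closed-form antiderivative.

The denominator factors as w*(w + 1)*(w + 3)*(w**2 + 2); partial fractions split f into directly integrable pieces: -(w + 8)/(66*(w**2 + 2)) + 1/(66*(w + 3)) - 1/(6*(w + 1)) + 1/(6*w).
Check: d/dw[log(w)/6 - log(w + 1)/6 + log(w + 3)/66 - log(w**2 + 2)/132 - 2*sqrt(2)*atan(sqrt(2)*w/2)/33] = 1/(w**5 + 4*w**4 + 5*w**3 + 8*w**2 + 6*w) = f(w).

An antiderivative is F(w) = log(w)/6 - log(w + 1)/6 + log(w + 3)/66 - log(w**2 + 2)/132 - 2*sqrt(2)*atan(sqrt(2)*w/2)/33.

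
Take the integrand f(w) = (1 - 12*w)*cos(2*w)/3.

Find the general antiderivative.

F(w) = (-12*w*sin(2*w) + sin(2*w) - 6*cos(2*w))/6 + C

A candidate is checked by its d/dw: the result must match f(w).
Check: d/dw[(-12*w*sin(2*w) + sin(2*w) - 6*cos(2*w))/6] = -4*w*cos(2*w) + cos(2*w)/3, which equals f(w).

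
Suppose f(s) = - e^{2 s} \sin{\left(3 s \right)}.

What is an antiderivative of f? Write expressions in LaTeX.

An antiderivative is F(s) = - \frac{2 e^{2 s} \sin{\left(3 s \right)}}{13} + \frac{3 e^{2 s} \cos{\left(3 s \right)}}{13}.

Any candidate F(s) must reproduce f(s) exactly when differentiated.
Check: d/ds[- \frac{2 e^{2 s} \sin{\left(3 s \right)}}{13} + \frac{3 e^{2 s} \cos{\left(3 s \right)}}{13}] = - e^{2 s} \sin{\left(3 s \right)} = f(s).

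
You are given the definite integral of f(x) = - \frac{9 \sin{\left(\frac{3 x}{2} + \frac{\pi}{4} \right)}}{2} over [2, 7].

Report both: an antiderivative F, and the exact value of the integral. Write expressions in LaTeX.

Recover f(x) by differentiating a candidate F(x); any mismatch rules it out.
F(x) = 3 \cos{\left(\frac{3 x}{2} + \frac{\pi}{4} \right)} is an antiderivative of f.
Check: d/dx[3 \cos{\left(\frac{3 x}{2} + \frac{\pi}{4} \right)}] = - \frac{9 \sin{\left(\frac{3 x}{2} + \frac{\pi}{4} \right)}}{2} = f(x).
F(7) = 3 \cos{\left(\frac{\pi}{4} + \frac{21}{2} \right)}; F(2) = 3 \cos{\left(\frac{\pi}{4} + 3 \right)}.
Integral = F(7) - F(2) = 3 \cos{\left(\frac{\pi}{4} + \frac{21}{2} \right)} - 3 \cos{\left(\frac{\pi}{4} + 3 \right)}.

Antiderivative: F(x) = 3 \cos{\left(\frac{3 x}{2} + \frac{\pi}{4} \right)}; value = 3 \cos{\left(\frac{\pi}{4} + \frac{21}{2} \right)} - 3 \cos{\left(\frac{\pi}{4} + 3 \right)}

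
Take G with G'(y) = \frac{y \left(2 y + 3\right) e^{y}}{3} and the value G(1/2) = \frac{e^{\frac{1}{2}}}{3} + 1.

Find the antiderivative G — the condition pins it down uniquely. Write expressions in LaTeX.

G(y) = \frac{2 y^{2} e^{y}}{3} - \frac{y e^{y}}{3} + \frac{e^{y}}{3} + 1

Recognize the product-rule pattern: G'(y) = u'v + uv' with u = \frac{2 y^{2}}{3} - \frac{y}{3} + \frac{1}{3}, v = e^{y}, so integration by parts undoes it.
A general antiderivative is \frac{\left(2 y^{2} - y + 1\right) e^{y}}{3} + C.
The condition gives C = \frac{e^{\frac{1}{2}}}{3} + 1 - (\frac{e^{\frac{1}{2}}}{3}) = 1.
So G(y) = \frac{2 y^{2} e^{y}}{3} - \frac{y e^{y}}{3} + \frac{e^{y}}{3} + 1.
Check: d/dy[\frac{2 y^{2} e^{y}}{3} - \frac{y e^{y}}{3} + \frac{e^{y}}{3} + 1] = \frac{2 y^{2} e^{y}}{3} + y e^{y}, which equals G'(y).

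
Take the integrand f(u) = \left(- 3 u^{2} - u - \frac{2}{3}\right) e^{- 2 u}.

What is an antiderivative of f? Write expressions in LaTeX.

f has the shape v'r + vr' for v = \frac{3 u^{2}}{2} + 2 u + \frac{4}{3} and r = e^{- 2 u} — it is the derivative of the product v*r.
Check: d/du[\frac{\left(9 u^{2} + 12 u + 8\right) e^{- 2 u}}{6}] = \frac{\left(- 9 u^{2} - 3 u - 2\right) e^{- 2 u}}{3}, which equals f(u).

An antiderivative is F(u) = \frac{\left(9 u^{2} + 12 u + 8\right) e^{- 2 u}}{6}.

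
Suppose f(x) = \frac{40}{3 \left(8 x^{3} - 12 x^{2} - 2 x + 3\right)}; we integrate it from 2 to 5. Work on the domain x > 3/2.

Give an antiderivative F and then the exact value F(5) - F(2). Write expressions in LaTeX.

Factor the denominator (3 \left(2 x - 3\right) \left(2 x - 1\right) \left(2 x + 1\right)) and decompose: f = \frac{5}{3 \left(2 x + 1\right)} - \frac{10}{3 \left(2 x - 1\right)} + \frac{5}{3 \left(2 x - 3\right)}; each piece integrates to a log, atan, or power term.
F(x) = \frac{5 \left(- 2 \log{\left(2 x - 1 \right)} + \log{\left(4 x^{2} - 4 x - 3 \right)}\right)}{6} is an antiderivative of f.
Check: d/dx[\frac{5 \left(- 2 \log{\left(2 x - 1 \right)} + \log{\left(4 x^{2} - 4 x - 3 \right)}\right)}{6}] = \frac{40}{24 x^{3} - 36 x^{2} - 6 x + 9}, which equals f(x).
F(5) = - \frac{5 \log{\left(9 \right)}}{3} + \frac{5 \log{\left(77 \right)}}{6}; F(2) = - \frac{5 \log{\left(3 \right)}}{3} + \frac{5 \log{\left(5 \right)}}{6}.
Integral = F(5) - F(2) = - \frac{5 \log{\left(9 \right)}}{3} - \frac{5 \log{\left(5 \right)}}{6} + \frac{5 \log{\left(3 \right)}}{3} + \frac{5 \log{\left(77 \right)}}{6}.

Antiderivative: F(x) = \frac{5 \left(- 2 \log{\left(2 x - 1 \right)} + \log{\left(4 x^{2} - 4 x - 3 \right)}\right)}{6}; value = - \frac{5 \log{\left(9 \right)}}{3} - \frac{5 \log{\left(5 \right)}}{6} + \frac{5 \log{\left(3 \right)}}{3} + \frac{5 \log{\left(77 \right)}}{6}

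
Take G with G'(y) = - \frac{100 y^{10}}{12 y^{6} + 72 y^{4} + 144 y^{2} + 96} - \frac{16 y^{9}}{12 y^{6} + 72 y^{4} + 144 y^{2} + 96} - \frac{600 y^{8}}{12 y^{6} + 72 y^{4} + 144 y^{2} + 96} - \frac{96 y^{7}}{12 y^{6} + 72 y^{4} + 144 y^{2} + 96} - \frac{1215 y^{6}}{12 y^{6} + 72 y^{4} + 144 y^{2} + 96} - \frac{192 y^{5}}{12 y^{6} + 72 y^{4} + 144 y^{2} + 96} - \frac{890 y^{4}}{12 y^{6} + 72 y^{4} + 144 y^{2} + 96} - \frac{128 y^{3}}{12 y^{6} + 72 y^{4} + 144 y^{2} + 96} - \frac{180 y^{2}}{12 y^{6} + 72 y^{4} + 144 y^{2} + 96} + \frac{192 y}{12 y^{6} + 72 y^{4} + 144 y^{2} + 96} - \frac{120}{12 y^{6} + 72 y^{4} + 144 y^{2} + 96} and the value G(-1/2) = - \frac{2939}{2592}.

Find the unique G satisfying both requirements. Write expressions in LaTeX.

G(y) = - \frac{5 y^{5}}{3} - \frac{y^{4}}{3} - \frac{5 y}{4} - 1 - \frac{2}{\frac{y^{4}}{2} + 2 y^{2} + 2}

Integrate term by term and add the pieces.
A general antiderivative is - \frac{5 y^{5}}{3} - \frac{y^{4}}{3} - \frac{5 y}{4} - \frac{2}{\frac{y^{4}}{2} + 2 y^{2} + 2} + C.
The condition gives C = - \frac{2939}{2592} - (- \frac{347}{2592}) = -1.
So G(y) = - \frac{5 y^{5}}{3} - \frac{y^{4}}{3} - \frac{5 y}{4} - 1 - \frac{2}{\frac{y^{4}}{2} + 2 y^{2} + 2}.
Check: d/dy[- \frac{5 y^{5}}{3} - \frac{y^{4}}{3} - \frac{5 y}{4} - 1 - \frac{2}{\frac{y^{4}}{2} + 2 y^{2} + 2}] = \frac{- 100 y^{10} - 16 y^{9} - 600 y^{8} - 96 y^{7} - 1215 y^{6} - 192 y^{5} - 890 y^{4} - 128 y^{3} - 180 y^{2} + 192 y - 120}{12 y^{6} + 72 y^{4} + 144 y^{2} + 96}, which equals G'(y).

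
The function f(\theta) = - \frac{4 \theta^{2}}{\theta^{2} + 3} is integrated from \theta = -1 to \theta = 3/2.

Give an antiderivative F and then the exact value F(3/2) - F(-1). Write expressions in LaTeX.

Antiderivative: F(\theta) = - 4 \theta + 4 \sqrt{3} \operatorname{atan}{\left(\frac{\sqrt{3} \theta}{3} \right)}; value = -10 + \frac{2 \sqrt{3} \pi}{3} + 4 \sqrt{3} \operatorname{atan}{\left(\frac{\sqrt{3}}{2} \right)}

Recover f(\theta) by differentiating a candidate F(\theta); any mismatch rules it out.
F(\theta) = - 4 \theta + 4 \sqrt{3} \operatorname{atan}{\left(\frac{\sqrt{3} \theta}{3} \right)} is an antiderivative of f.
Check: d/d\theta[- 4 \theta + 4 \sqrt{3} \operatorname{atan}{\left(\frac{\sqrt{3} \theta}{3} \right)}] = - \frac{4 \theta^{2}}{\theta^{2} + 3} = f(\theta).
F(3/2) = -6 + 4 \sqrt{3} \operatorname{atan}{\left(\frac{\sqrt{3}}{2} \right)}; F(-1) = - \frac{2 \sqrt{3} \pi}{3} + 4.
Integral = F(3/2) - F(-1) = -10 + \frac{2 \sqrt{3} \pi}{3} + 4 \sqrt{3} \operatorname{atan}{\left(\frac{\sqrt{3}}{2} \right)}.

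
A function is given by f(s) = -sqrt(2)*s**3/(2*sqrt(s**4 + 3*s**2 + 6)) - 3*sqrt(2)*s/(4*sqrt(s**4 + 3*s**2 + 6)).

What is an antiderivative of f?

An antiderivative is F(s) = -sqrt(s**4/2 + 3*s**2/2 + 3)/2.

The substitution u = s**4/2 + 3*s**2/2 + 3 works: f is exactly (dF/du)*(du/ds) for that inner function.
Check: d/ds[-sqrt(s**4/2 + 3*s**2/2 + 3)/2] = (-2*sqrt(2)*s**3 - 3*sqrt(2)*s)/(4*sqrt(s**4 + 3*s**2 + 6)), which equals f(s).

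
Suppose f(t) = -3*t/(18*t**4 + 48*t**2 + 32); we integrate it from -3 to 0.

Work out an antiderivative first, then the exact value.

f matches the chain-rule pattern g'(h)*h' with inner function h(t) = 3*t**2 + 4; substituting u = h(t) collapses the integral.
F(t) = 1/(4*(3*t**2 + 4)) is an antiderivative of f.
Check: d/dt[1/(4*(3*t**2 + 4))] = -3*t/(18*t**4 + 48*t**2 + 32) = f(t).
F(0) = 1/16; F(-3) = 1/124.
Integral = F(0) - F(-3) = 27/496.

Antiderivative: F(t) = 1/(4*(3*t**2 + 4)); value = 27/496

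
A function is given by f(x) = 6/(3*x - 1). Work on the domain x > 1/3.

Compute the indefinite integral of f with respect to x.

Whatever form F(x) takes, F'(x) = f(x) is non-negotiable.
Check: d/dx[2*log(3*x - 1)] = 6/(3*x - 1) = f(x).

F(x) = 2*log(3*x - 1) + C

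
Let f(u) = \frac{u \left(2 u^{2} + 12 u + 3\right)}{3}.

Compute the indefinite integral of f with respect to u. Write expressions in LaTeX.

Any candidate F(u) must reproduce f(u) exactly when differentiated.
Check: d/du[\frac{u^{4}}{6} + \frac{4 u^{3}}{3} + \frac{u^{2}}{2}] = \frac{2 u^{3}}{3} + 4 u^{2} + u, which equals f(u).

F(u) = \frac{u^{4}}{6} + \frac{4 u^{3}}{3} + \frac{u^{2}}{2} + C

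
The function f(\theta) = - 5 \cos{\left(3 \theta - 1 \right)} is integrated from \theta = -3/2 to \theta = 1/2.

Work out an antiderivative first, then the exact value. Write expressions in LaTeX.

For F(\theta) to be correct the identity F'(\theta) - f(\theta) = 0 must hold.
F(\theta) = - \frac{5 \sin{\left(3 \theta - 1 \right)}}{3} is an antiderivative of f.
Check: d/d\theta[- \frac{5 \sin{\left(3 \theta - 1 \right)}}{3}] = - 5 \cos{\left(3 \theta - 1 \right)} = f(\theta).
F(1/2) = - \frac{5 \sin{\left(\frac{1}{2} \right)}}{3}; F(-3/2) = \frac{5 \sin{\left(\frac{11}{2} \right)}}{3}.
Integral = F(1/2) - F(-3/2) = - \frac{5 \sin{\left(\frac{1}{2} \right)}}{3} - \frac{5 \sin{\left(\frac{11}{2} \right)}}{3}.

Antiderivative: F(\theta) = - \frac{5 \sin{\left(3 \theta - 1 \right)}}{3}; value = - \frac{5 \sin{\left(\frac{1}{2} \right)}}{3} - \frac{5 \sin{\left(\frac{11}{2} \right)}}{3}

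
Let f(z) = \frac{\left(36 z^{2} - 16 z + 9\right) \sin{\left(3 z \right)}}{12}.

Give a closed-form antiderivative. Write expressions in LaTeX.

An antiderivative is F(z) = - z^{2} \cos{\left(3 z \right)} + \frac{2 z \sin{\left(3 z \right)}}{3} + \frac{4 z \cos{\left(3 z \right)}}{9} - \frac{4 \sin{\left(3 z \right)}}{27} - \frac{\cos{\left(3 z \right)}}{36}.

Whatever form F(z) takes, F'(z) = f(z) is non-negotiable.
Check: d/dz[- z^{2} \cos{\left(3 z \right)} + \frac{2 z \sin{\left(3 z \right)}}{3} + \frac{4 z \cos{\left(3 z \right)}}{9} - \frac{4 \sin{\left(3 z \right)}}{27} - \frac{\cos{\left(3 z \right)}}{36}] = 3 z^{2} \sin{\left(3 z \right)} - \frac{4 z \sin{\left(3 z \right)}}{3} + \frac{3 \sin{\left(3 z \right)}}{4}, which equals f(z).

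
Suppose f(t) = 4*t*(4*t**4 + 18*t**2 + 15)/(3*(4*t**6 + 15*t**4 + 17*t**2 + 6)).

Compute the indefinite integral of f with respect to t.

Check any antiderivative F(t) by computing F'(t) and comparing it with f(t).
Check: d/dt[2*log(2*t**2 + 3/2) - 2*log(t**4/3 + t**2 + 2/3)/3] = (16*t**5 + 72*t**3 + 60*t)/(12*t**6 + 45*t**4 + 51*t**2 + 18), which equals f(t).

F(t) = 2*log(2*t**2 + 3/2) - 2*log(t**4/3 + t**2 + 2/3)/3 + C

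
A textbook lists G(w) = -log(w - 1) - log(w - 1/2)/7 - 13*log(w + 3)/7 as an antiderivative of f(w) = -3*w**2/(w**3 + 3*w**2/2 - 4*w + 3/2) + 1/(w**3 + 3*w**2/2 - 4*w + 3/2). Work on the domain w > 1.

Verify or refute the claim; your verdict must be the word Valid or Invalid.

d/dw[G] = (2 - 6*w**2)/(2*w**3 + 3*w**2 - 8*w + 3)
This equals f(w) exactly, so the claim holds.

Valid - the claim checks out under differentiation.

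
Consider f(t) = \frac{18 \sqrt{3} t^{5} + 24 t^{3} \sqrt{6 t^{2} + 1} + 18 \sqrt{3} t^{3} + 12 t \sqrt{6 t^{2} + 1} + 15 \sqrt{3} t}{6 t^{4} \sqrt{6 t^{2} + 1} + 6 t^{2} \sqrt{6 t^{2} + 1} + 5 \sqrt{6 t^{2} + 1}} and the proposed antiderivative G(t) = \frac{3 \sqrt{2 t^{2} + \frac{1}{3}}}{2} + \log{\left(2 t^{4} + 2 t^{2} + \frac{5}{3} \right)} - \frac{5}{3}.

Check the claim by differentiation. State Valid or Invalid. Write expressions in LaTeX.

Valid - the claim checks out under differentiation.

d/dt[G] = \frac{18 \sqrt{3} t^{5} + 24 t^{3} \sqrt{6 t^{2} + 1} + 18 \sqrt{3} t^{3} + 12 t \sqrt{6 t^{2} + 1} + 15 \sqrt{3} t}{6 t^{4} \sqrt{6 t^{2} + 1} + 6 t^{2} \sqrt{6 t^{2} + 1} + 5 \sqrt{6 t^{2} + 1}}
This equals f(t) exactly, so the claim holds.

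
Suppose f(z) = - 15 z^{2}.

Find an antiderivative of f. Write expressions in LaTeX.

An antiderivative is F(z) = \frac{2 - 15 z^{3}}{3}.

A first test for any F(z): its z-derivative must equal f(z) identically.
Check: d/dz[\frac{2 - 15 z^{3}}{3}] = - 15 z^{2} = f(z).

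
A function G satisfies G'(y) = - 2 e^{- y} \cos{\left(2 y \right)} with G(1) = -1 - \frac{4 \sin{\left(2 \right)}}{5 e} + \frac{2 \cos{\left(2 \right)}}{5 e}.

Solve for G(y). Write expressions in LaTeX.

A candidate passes only if d/dy[G] lands on the given G'(y) exactly.
A general antiderivative is - \frac{4 e^{- y} \sin{\left(2 y \right)}}{5} + \frac{2 e^{- y} \cos{\left(2 y \right)}}{5} + C.
The condition gives C = -1 - \frac{4 \sin{\left(2 \right)}}{5 e} + \frac{2 \cos{\left(2 \right)}}{5 e} - (- \frac{4 \sin{\left(2 \right)}}{5 e} + \frac{2 \cos{\left(2 \right)}}{5 e}) = -1.
So G(y) = \frac{\left(- 5 e^{y} - 4 \sin{\left(2 y \right)} + 2 \cos{\left(2 y \right)}\right) e^{- y}}{5}.
Check: d/dy[\frac{\left(- 5 e^{y} - 4 \sin{\left(2 y \right)} + 2 \cos{\left(2 y \right)}\right) e^{- y}}{5}] = - 2 e^{- y} \cos{\left(2 y \right)} = G'(y).

G(y) = \frac{\left(- 5 e^{y} - 4 \sin{\left(2 y \right)} + 2 \cos{\left(2 y \right)}\right) e^{- y}}{5}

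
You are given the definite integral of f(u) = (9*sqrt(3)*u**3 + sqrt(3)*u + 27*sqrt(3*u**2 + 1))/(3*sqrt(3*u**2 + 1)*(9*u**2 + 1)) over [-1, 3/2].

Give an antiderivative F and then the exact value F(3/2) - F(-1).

Recover f(u) by differentiating a candidate F(u); any mismatch rules it out.
F(u) = sqrt(u**2 + 1/3)/3 + 3*atan(3*u) is an antiderivative of f.
Check: d/du[sqrt(u**2 + 1/3)/3 + 3*atan(3*u)] = (9*sqrt(3)*u**3 + sqrt(3)*u + 27*sqrt(3*u**2 + 1))/(27*u**2*sqrt(3*u**2 + 1) + 3*sqrt(3*u**2 + 1)), which equals f(u).
F(3/2) = sqrt(93)/18 + 3*atan(9/2); F(-1) = -3*atan(3) + 2*sqrt(3)/9.
Integral = F(3/2) - F(-1) = -2*sqrt(3)/9 + sqrt(93)/18 + 3*atan(3) + 3*atan(9/2).

Antiderivative: F(u) = sqrt(u**2 + 1/3)/3 + 3*atan(3*u); value = -2*sqrt(3)/9 + sqrt(93)/18 + 3*atan(3) + 3*atan(9/2)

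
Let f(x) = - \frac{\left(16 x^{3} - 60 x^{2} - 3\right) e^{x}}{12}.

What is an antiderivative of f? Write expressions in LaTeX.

An antiderivative is F(x) = - \frac{4 x^{3} e^{x}}{3} + 9 x^{2} e^{x} - 18 x e^{x} + \frac{73 e^{x}}{4}.

f has the shape u'v + uv' for u = - \frac{4 x^{3}}{3} + 9 x^{2} - 18 x + \frac{73}{4} and v = e^{x} — it is the derivative of the product u*v.
Check: d/dx[- \frac{4 x^{3} e^{x}}{3} + 9 x^{2} e^{x} - 18 x e^{x} + \frac{73 e^{x}}{4}] = - \frac{4 x^{3} e^{x}}{3} + 5 x^{2} e^{x} + \frac{e^{x}}{4}, which equals f(x).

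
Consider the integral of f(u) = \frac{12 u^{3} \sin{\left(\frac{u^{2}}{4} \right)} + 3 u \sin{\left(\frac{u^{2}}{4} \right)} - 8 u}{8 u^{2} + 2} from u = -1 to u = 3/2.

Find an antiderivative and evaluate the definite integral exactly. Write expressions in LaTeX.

Any candidate F(u) must reproduce f(u) exactly when differentiated.
F(u) = - \frac{\log{\left(2 u^{2} + \frac{1}{2} \right)}}{2} - 3 \cos{\left(\frac{u^{2}}{4} \right)} is an antiderivative of f.
Check: d/du[- \frac{\log{\left(2 u^{2} + \frac{1}{2} \right)}}{2} - 3 \cos{\left(\frac{u^{2}}{4} \right)}] = \frac{12 u^{3} \sin{\left(\frac{u^{2}}{4} \right)} + 3 u \sin{\left(\frac{u^{2}}{4} \right)} - 8 u}{8 u^{2} + 2} = f(u).
F(3/2) = - 3 \cos{\left(\frac{9}{16} \right)} - \frac{\log{\left(5 \right)}}{2}; F(-1) = - 3 \cos{\left(\frac{1}{4} \right)} - \frac{\log{\left(\frac{5}{2} \right)}}{2}.
Integral = F(3/2) - F(-1) = - 3 \cos{\left(\frac{9}{16} \right)} - \frac{\log{\left(5 \right)}}{2} + \frac{\log{\left(\frac{5}{2} \right)}}{2} + 3 \cos{\left(\frac{1}{4} \right)}.

Antiderivative: F(u) = - \frac{\log{\left(2 u^{2} + \frac{1}{2} \right)}}{2} - 3 \cos{\left(\frac{u^{2}}{4} \right)}; value = - 3 \cos{\left(\frac{9}{16} \right)} - \frac{\log{\left(5 \right)}}{2} + \frac{\log{\left(\frac{5}{2} \right)}}{2} + 3 \cos{\left(\frac{1}{4} \right)}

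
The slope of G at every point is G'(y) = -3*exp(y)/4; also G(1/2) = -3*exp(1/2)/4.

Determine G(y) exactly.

Whatever form G(y) takes, its d/dy must return the stated G'(y).
A general antiderivative is -3*exp(y)/4 + C.
The condition gives C = -3*exp(1/2)/4 - (-3*exp(1/2)/4) = 0.
So G(y) = -3*exp(y)/4.
Check: d/dy[-3*exp(y)/4] = -3*exp(y)/4 = G'(y).

G(y) = -3*exp(y)/4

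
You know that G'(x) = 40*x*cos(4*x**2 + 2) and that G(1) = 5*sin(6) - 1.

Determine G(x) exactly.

G(x) = 5*sin(4*x**2 + 2) - 1

The substitution u = 4*x**2 + 2 works: G'(x) is exactly (dG/du)*(du/dx) for that inner function.
A general antiderivative is 5*sin(4*x**2 + 2) + C.
The condition gives C = 5*sin(6) - 1 - (5*sin(6)) = -1.
So G(x) = 5*sin(4*x**2 + 2) - 1.
Check: d/dx[5*sin(4*x**2 + 2) - 1] = 40*x*cos(4*x**2 + 2) = G'(x).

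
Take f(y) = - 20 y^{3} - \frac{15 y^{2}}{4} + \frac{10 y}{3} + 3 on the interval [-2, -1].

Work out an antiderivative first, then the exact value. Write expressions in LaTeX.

Antiderivative: F(y) = - 5 y^{4} - \frac{5 y^{3}}{4} + \frac{5 y^{2}}{3} + 3 y; value = \frac{257}{4}

Integrate term by term and add the pieces.
F(y) = - 5 y^{4} - \frac{5 y^{3}}{4} + \frac{5 y^{2}}{3} + 3 y is an antiderivative of f.
Check: d/dy[- 5 y^{4} - \frac{5 y^{3}}{4} + \frac{5 y^{2}}{3} + 3 y] = - 20 y^{3} - \frac{15 y^{2}}{4} + \frac{10 y}{3} + 3 = f(y).
F(-1) = - \frac{61}{12}; F(-2) = - \frac{208}{3}.
Integral = F(-1) - F(-2) = \frac{257}{4}.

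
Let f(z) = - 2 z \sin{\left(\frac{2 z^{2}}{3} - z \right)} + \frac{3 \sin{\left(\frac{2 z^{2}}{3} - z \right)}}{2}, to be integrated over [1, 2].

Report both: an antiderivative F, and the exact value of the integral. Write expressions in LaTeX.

Antiderivative: F(z) = \frac{3 \cos{\left(\frac{2 z^{2}}{3} - z \right)}}{2}; value = - \frac{3 \cos{\left(\frac{1}{3} \right)}}{2} + \frac{3 \cos{\left(\frac{2}{3} \right)}}{2}

f matches the chain-rule pattern g'(h)*h' with inner function h(z) = \frac{2 z^{2}}{3} - z; substituting u = h(z) collapses the integral.
F(z) = \frac{3 \cos{\left(\frac{2 z^{2}}{3} - z \right)}}{2} is an antiderivative of f.
Check: d/dz[\frac{3 \cos{\left(\frac{2 z^{2}}{3} - z \right)}}{2}] = - 2 z \sin{\left(\frac{2 z^{2}}{3} - z \right)} + \frac{3 \sin{\left(\frac{2 z^{2}}{3} - z \right)}}{2} = f(z).
F(2) = \frac{3 \cos{\left(\frac{2}{3} \right)}}{2}; F(1) = \frac{3 \cos{\left(\frac{1}{3} \right)}}{2}.
Integral = F(2) - F(1) = - \frac{3 \cos{\left(\frac{1}{3} \right)}}{2} + \frac{3 \cos{\left(\frac{2}{3} \right)}}{2}.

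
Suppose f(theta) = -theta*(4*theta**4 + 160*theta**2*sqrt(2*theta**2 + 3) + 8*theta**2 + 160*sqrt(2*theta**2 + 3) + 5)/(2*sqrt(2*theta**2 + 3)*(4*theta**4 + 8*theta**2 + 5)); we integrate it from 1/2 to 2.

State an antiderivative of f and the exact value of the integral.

For F(theta) to be correct the identity F'(theta) - f(theta) = 0 must hold.
F(theta) = -(sqrt(2*theta**2 + 3) + 20*log(2*theta**4 + 4*theta**2 + 5/2))/4 is an antiderivative of f.
Check: d/dtheta[-(sqrt(2*theta**2 + 3) + 20*log(2*theta**4 + 4*theta**2 + 5/2))/4] = (-4*theta**5 - 160*theta**3*sqrt(2*theta**2 + 3) - 8*theta**3 - 160*theta*sqrt(2*theta**2 + 3) - 5*theta)/(8*theta**4*sqrt(2*theta**2 + 3) + 16*theta**2*sqrt(2*theta**2 + 3) + 10*sqrt(2*theta**2 + 3)), which equals f(theta).
F(2) = -5*log(101/2) - sqrt(11)/4; F(1/2) = -5*log(29/8) - sqrt(14)/8.
Integral = F(2) - F(1/2) = -5*log(101/2) - sqrt(11)/4 + sqrt(14)/8 + 5*log(29/8).

Antiderivative: F(theta) = -(sqrt(2*theta**2 + 3) + 20*log(2*theta**4 + 4*theta**2 + 5/2))/4; value = -5*log(101/2) - sqrt(11)/4 + sqrt(14)/8 + 5*log(29/8)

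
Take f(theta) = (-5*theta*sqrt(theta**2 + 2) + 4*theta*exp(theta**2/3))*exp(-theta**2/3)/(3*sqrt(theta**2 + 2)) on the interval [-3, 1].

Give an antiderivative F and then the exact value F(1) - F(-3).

Differentiate the proposed F(theta) back; it has to land on f(theta) exactly.
F(theta) = 4*sqrt(theta**2 + 2)/3 + 5*exp(-theta**2/3)/2 is an antiderivative of f.
Check: d/dtheta[4*sqrt(theta**2 + 2)/3 + 5*exp(-theta**2/3)/2] = (-5*theta*sqrt(theta**2 + 2) + 4*theta*exp(theta**2/3))*exp(-theta**2/3)/(3*sqrt(theta**2 + 2)) = f(theta).
F(1) = 5*exp(-1/3)/2 + 4*sqrt(3)/3; F(-3) = 5*exp(-3)/2 + 4*sqrt(11)/3.
Integral = F(1) - F(-3) = -4*sqrt(11)/3 - 5*exp(-3)/2 + 5*exp(-1/3)/2 + 4*sqrt(3)/3.

Antiderivative: F(theta) = 4*sqrt(theta**2 + 2)/3 + 5*exp(-theta**2/3)/2; value = -4*sqrt(11)/3 - 5*exp(-3)/2 + 5*exp(-1/3)/2 + 4*sqrt(3)/3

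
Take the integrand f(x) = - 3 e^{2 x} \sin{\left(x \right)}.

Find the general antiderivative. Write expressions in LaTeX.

F(x) = \frac{3 \left(- 2 \sin{\left(x \right)} + \cos{\left(x \right)}\right) e^{2 x}}{5} + C

A candidate is checked by its d/dx: the result must match f(x).
Check: d/dx[\frac{3 \left(- 2 \sin{\left(x \right)} + \cos{\left(x \right)}\right) e^{2 x}}{5}] = - 3 e^{2 x} \sin{\left(x \right)} = f(x).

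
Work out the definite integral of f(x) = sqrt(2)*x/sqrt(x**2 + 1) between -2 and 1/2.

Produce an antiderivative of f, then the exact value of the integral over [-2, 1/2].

Antiderivative: F(x) = sqrt(2*x**2 + 2); value = -sqrt(10)/2

The substitution u = 2*x**2 + 2 works: f is exactly (dF/du)*(du/dx) for that inner function.
F(x) = sqrt(2*x**2 + 2) is an antiderivative of f.
Check: d/dx[sqrt(2*x**2 + 2)] = sqrt(2)*x/sqrt(x**2 + 1) = f(x).
F(1/2) = sqrt(10)/2; F(-2) = sqrt(10).
Integral = F(1/2) - F(-2) = -sqrt(10)/2.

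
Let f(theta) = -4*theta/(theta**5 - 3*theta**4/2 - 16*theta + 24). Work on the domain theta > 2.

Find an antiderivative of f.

Factor the denominator ((theta - 2)*(theta + 2)*(2*theta - 3)*(theta**2 + 4)) and decompose: f = -(3*theta - 8)/(25*(theta**2 + 4)) + 192/(175*(2*theta - 3)) + 1/(14*(theta + 2)) - 1/(2*(theta - 2)); each piece integrates to a log, atan, or power term.
Check: d/dtheta[-log(theta - 2)/2 + 96*log(theta - 3/2)/175 + log(theta + 2)/14 - 3*log(theta**2 + 4)/50 + 4*atan(theta/2)/25] = -8*theta/(2*theta**5 - 3*theta**4 - 32*theta + 48), which equals f(theta).

An antiderivative is F(theta) = -log(theta - 2)/2 + 96*log(theta - 3/2)/175 + log(theta + 2)/14 - 3*log(theta**2 + 4)/50 + 4*atan(theta/2)/25.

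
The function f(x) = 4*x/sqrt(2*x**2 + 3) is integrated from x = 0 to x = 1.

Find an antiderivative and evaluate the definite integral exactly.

Antiderivative: F(x) = 2*sqrt(2*x**2 + 3); value = -2*sqrt(3) + 2*sqrt(5)

f matches the chain-rule pattern g'(h)*h' with inner function h(x) = 2*x**2 + 3; substituting u = h(x) collapses the integral.
F(x) = 2*sqrt(2*x**2 + 3) is an antiderivative of f.
Check: d/dx[2*sqrt(2*x**2 + 3)] = 4*x/sqrt(2*x**2 + 3) = f(x).
F(1) = 2*sqrt(5); F(0) = 2*sqrt(3).
Integral = F(1) - F(0) = -2*sqrt(3) + 2*sqrt(5).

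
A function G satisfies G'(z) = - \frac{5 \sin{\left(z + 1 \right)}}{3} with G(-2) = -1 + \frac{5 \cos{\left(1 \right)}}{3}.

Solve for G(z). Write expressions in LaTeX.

G(z) = \frac{5 \cos{\left(z + 1 \right)} - 3}{3}

Recover the given G'(z) by differentiating a candidate G(z); any mismatch rules it out.
A general antiderivative is \frac{5 \cos{\left(z + 1 \right)}}{3} + C.
The condition gives C = -1 + \frac{5 \cos{\left(1 \right)}}{3} - (\frac{5 \cos{\left(1 \right)}}{3}) = -1.
So G(z) = \frac{5 \cos{\left(z + 1 \right)} - 3}{3}.
Check: d/dz[\frac{5 \cos{\left(z + 1 \right)} - 3}{3}] = - \frac{5 \sin{\left(z + 1 \right)}}{3} = G'(z).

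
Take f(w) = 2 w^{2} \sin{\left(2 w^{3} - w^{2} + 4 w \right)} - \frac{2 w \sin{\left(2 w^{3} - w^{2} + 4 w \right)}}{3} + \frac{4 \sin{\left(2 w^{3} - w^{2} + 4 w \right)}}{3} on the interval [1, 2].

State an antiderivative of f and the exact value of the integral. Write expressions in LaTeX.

Antiderivative: F(w) = - \frac{\cos{\left(2 w^{3} - w^{2} + 4 w \right)}}{3}; value = - \frac{\cos{\left(20 \right)}}{3} + \frac{\cos{\left(5 \right)}}{3}

The substitution u = 2 w^{3} - w^{2} + 4 w works: f is exactly (dF/du)*(du/dw) for that inner function.
F(w) = - \frac{\cos{\left(2 w^{3} - w^{2} + 4 w \right)}}{3} is an antiderivative of f.
Check: d/dw[- \frac{\cos{\left(2 w^{3} - w^{2} + 4 w \right)}}{3}] = 2 w^{2} \sin{\left(2 w^{3} - w^{2} + 4 w \right)} - \frac{2 w \sin{\left(2 w^{3} - w^{2} + 4 w \right)}}{3} + \frac{4 \sin{\left(2 w^{3} - w^{2} + 4 w \right)}}{3} = f(w).
F(2) = - \frac{\cos{\left(20 \right)}}{3}; F(1) = - \frac{\cos{\left(5 \right)}}{3}.
Integral = F(2) - F(1) = - \frac{\cos{\left(20 \right)}}{3} + \frac{\cos{\left(5 \right)}}{3}.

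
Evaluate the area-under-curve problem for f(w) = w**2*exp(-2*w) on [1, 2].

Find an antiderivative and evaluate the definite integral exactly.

Recognize the product-rule pattern: f = u'v + uv' with u = -w**2/2 - w/2 - 1/4, v = exp(-2*w), so integration by parts undoes it.
F(w) = -(2*w**2 + 2*w + 1)*exp(-2*w)/4 is an antiderivative of f.
Check: d/dw[-(2*w**2 + 2*w + 1)*exp(-2*w)/4] = w**2*exp(-2*w) = f(w).
F(2) = -13*exp(-4)/4; F(1) = -5*exp(-2)/4.
Integral = F(2) - F(1) = -13*exp(-4)/4 + 5*exp(-2)/4.

Antiderivative: F(w) = -(2*w**2 + 2*w + 1)*exp(-2*w)/4; value = -13*exp(-4)/4 + 5*exp(-2)/4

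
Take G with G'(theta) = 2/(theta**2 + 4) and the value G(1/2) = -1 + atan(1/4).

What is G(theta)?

G(theta) = atan(theta/2) - 1

A candidate passes only if d/dtheta[G] lands on the given G'(theta) exactly.
A general antiderivative is atan(theta/2) + C.
The condition gives C = -1 + atan(1/4) - (atan(1/4)) = -1.
So G(theta) = atan(theta/2) - 1.
Check: d/dtheta[atan(theta/2) - 1] = 2/(theta**2 + 4) = G'(theta).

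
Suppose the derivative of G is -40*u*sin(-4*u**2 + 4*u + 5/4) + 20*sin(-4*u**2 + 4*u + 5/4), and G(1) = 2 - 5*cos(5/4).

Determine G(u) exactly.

G(u) = 2 - 5*cos(-4*u**2 + 4*u + 5/4)

G'(u) matches the chain-rule pattern g'(h)*h' with inner function h(u) = -4*u**2 + 4*u + 5/4; substituting w = h(u) collapses the integral.
A general antiderivative is -5*cos(-4*u**2 + 4*u + 5/4) + C.
The condition gives C = 2 - 5*cos(5/4) - (-5*cos(5/4)) = 2.
So G(u) = 2 - 5*cos(-4*u**2 + 4*u + 5/4).
Check: d/du[2 - 5*cos(-4*u**2 + 4*u + 5/4)] = -40*u*sin(-4*u**2 + 4*u + 5/4) + 20*sin(-4*u**2 + 4*u + 5/4) = G'(u).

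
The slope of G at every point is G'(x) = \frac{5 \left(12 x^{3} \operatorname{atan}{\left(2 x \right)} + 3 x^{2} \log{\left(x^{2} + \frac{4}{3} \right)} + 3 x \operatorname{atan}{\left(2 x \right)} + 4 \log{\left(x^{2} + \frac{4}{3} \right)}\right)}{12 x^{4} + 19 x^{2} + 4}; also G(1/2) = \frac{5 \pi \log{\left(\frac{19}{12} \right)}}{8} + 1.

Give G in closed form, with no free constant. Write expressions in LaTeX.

Recognize the product-rule pattern: G'(x) = u'v + uv' with u = \frac{5 \operatorname{atan}{\left(2 x \right)}}{2}, v = \log{\left(x^{2} + \frac{4}{3} \right)}, so integration by parts undoes it.
A general antiderivative is \frac{5 \log{\left(x^{2} + \frac{4}{3} \right)} \operatorname{atan}{\left(2 x \right)}}{2} + C.
The condition gives C = \frac{5 \pi \log{\left(\frac{19}{12} \right)}}{8} + 1 - (\frac{5 \pi \log{\left(\frac{19}{12} \right)}}{8}) = 1.
So G(x) = \frac{5 \log{\left(x^{2} + \frac{4}{3} \right)} \operatorname{atan}{\left(2 x \right)}}{2} + 1.
Check: d/dx[\frac{5 \log{\left(x^{2} + \frac{4}{3} \right)} \operatorname{atan}{\left(2 x \right)}}{2} + 1] = \frac{60 x^{3} \operatorname{atan}{\left(2 x \right)} + 15 x^{2} \log{\left(x^{2} + \frac{4}{3} \right)} + 15 x \operatorname{atan}{\left(2 x \right)} + 20 \log{\left(x^{2} + \frac{4}{3} \right)}}{12 x^{4} + 19 x^{2} + 4}, which equals G'(x).

G(x) = \frac{5 \log{\left(x^{2} + \frac{4}{3} \right)} \operatorname{atan}{\left(2 x \right)}}{2} + 1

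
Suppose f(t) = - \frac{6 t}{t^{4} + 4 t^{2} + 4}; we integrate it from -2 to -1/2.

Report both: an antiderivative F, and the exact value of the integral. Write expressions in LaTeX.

The substitution u = t^{2} + 2 works: f is exactly (dF/du)*(du/dt) for that inner function.
F(t) = \frac{3}{t^{2} + 2} is an antiderivative of f.
Check: d/dt[\frac{3}{t^{2} + 2}] = - \frac{6 t}{t^{4} + 4 t^{2} + 4} = f(t).
F(-1/2) = \frac{4}{3}; F(-2) = \frac{1}{2}.
Integral = F(-1/2) - F(-2) = \frac{5}{6}.

Antiderivative: F(t) = \frac{3}{t^{2} + 2}; value = \frac{5}{6}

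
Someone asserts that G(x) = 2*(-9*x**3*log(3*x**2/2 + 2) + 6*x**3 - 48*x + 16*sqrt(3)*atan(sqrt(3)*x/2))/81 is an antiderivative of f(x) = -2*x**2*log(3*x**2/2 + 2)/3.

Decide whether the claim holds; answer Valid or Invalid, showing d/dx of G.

d/dx[G] = -2*x**2*log(3*x**2/2 + 2)/3 - 16/27
d/dx[G] - f(x) = -16/27 != 0.

Invalid: d/dx[G] - f = -16/27, which is not 0.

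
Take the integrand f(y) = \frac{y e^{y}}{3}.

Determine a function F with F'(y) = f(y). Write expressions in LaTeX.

Recognize the product-rule pattern: f = u'v + uv' with u = \frac{y}{3} - \frac{1}{3}, v = e^{y}, so integration by parts undoes it.
Check: d/dy[\frac{y e^{y}}{3} - \frac{e^{y}}{3}] = \frac{y e^{y}}{3} = f(y).

An antiderivative is F(y) = \frac{y e^{y}}{3} - \frac{e^{y}}{3}.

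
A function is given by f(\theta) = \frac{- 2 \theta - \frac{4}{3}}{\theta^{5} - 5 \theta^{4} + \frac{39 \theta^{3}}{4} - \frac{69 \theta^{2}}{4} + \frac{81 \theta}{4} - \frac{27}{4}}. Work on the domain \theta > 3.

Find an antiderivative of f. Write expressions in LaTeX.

An antiderivative is F(\theta) = - \frac{22 \log{\left(\theta - 3 \right)}}{135} + \frac{104 \log{\left(\theta - \frac{3}{2} \right)}}{189} - \frac{56 \log{\left(\theta - \frac{1}{2} \right)}}{195} - \frac{41 \log{\left(\theta^{2} + 3 \right)}}{819} - \frac{158 \sqrt{3} \operatorname{atan}{\left(\frac{\sqrt{3} \theta}{3} \right)}}{2457}.

The denominator factors as 3 \left(\theta - 3\right) \left(2 \theta - 3\right) \left(2 \theta - 1\right) \left(\theta^{2} + 3\right); partial fractions split f into directly integrable pieces: - \frac{2 \left(41 \theta + 79\right)}{819 \left(\theta^{2} + 3\right)} - \frac{112}{195 \left(2 \theta - 1\right)} + \frac{208}{189 \left(2 \theta - 3\right)} - \frac{22}{135 \left(\theta - 3\right)}.
Check: d/d\theta[- \frac{22 \log{\left(\theta - 3 \right)}}{135} + \frac{104 \log{\left(\theta - \frac{3}{2} \right)}}{189} - \frac{56 \log{\left(\theta - \frac{1}{2} \right)}}{195} - \frac{41 \log{\left(\theta^{2} + 3 \right)}}{819} - \frac{158 \sqrt{3} \operatorname{atan}{\left(\frac{\sqrt{3} \theta}{3} \right)}}{2457}] = \frac{- 24 \theta - 16}{12 \theta^{5} - 60 \theta^{4} + 117 \theta^{3} - 207 \theta^{2} + 243 \theta - 81}, which equals f(\theta).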